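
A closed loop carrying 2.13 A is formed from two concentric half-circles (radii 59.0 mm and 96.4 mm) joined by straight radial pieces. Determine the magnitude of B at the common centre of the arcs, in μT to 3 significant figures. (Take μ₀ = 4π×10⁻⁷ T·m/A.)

B ≈ 4.40 μT

The radial connectors point toward the centre, so dl × r̂ = 0 and they contribute nothing.
Each semicircle gives μ₀I/(4R): inner arc 1.13×10⁻⁵ T, outer arc 6.94×10⁻⁶ T.
The two arcs carry current in opposite angular senses, so their fields oppose: B = |1.13×10⁻⁵ − 6.94×10⁻⁶| = 4.40×10⁻⁶ T.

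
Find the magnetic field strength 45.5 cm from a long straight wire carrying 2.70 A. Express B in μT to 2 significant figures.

For an infinitely long straight wire, B = μ₀I/(2πd).
B = (4π×10⁻⁷ × 2.70) / (2π × 0.455) = 1.19×10⁻⁶ T.

B ≈ 1.2 μT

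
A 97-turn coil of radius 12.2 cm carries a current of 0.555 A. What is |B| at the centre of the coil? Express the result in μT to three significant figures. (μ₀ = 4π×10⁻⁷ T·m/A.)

For an N-turn flat coil, B = Nμ₀I/(2R) with R = 0.122 m.
B = 97 × 2.86×10⁻⁶ T = 2.77×10⁻⁴ T.

B ≈ 277 μT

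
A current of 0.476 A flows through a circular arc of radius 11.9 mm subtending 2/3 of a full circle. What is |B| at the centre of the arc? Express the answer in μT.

B ≈ 16.8 μT

The Biot–Savart field of a circular arc at its centre is B = μ₀Iφ/(4πR), with φ = 4.189 rad.
B = (4π×10⁻⁷ × 0.476 × 4.189) / (4π × 0.0119) = 1.68×10⁻⁵ T.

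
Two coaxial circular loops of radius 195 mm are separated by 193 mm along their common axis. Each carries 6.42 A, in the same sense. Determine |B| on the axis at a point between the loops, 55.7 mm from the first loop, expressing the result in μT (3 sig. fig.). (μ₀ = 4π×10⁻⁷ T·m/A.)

Each loop contributes B = μ₀IR²/[2(R²+z²)^(3/2)] on the axis, with z measured from that loop.
Loop 1 (z = 0.0557 m): B₁ = 1.84×10⁻⁵ T. Loop 2 (z = 0.1373 m): B₂ = 1.13×10⁻⁵ T.
The fields add: B = B₁ + B₂ = 2.97×10⁻⁵ T.

B ≈ 29.7 μT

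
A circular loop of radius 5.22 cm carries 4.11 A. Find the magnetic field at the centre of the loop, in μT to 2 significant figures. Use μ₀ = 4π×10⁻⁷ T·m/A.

B ≈ 49 μT

At the centre of a circular loop the Biot–Savart law gives B = μ₀I/(2R).
B = (4π×10⁻⁷ × 4.11) / (2 × 0.0522) = 4.95×10⁻⁵ T.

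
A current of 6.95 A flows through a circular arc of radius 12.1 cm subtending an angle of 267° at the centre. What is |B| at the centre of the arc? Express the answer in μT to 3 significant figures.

The Biot–Savart field of a circular arc at its centre is B = μ₀Iφ/(4πR), with φ = 4.66 rad.
B = (4π×10⁻⁷ × 6.95 × 4.66) / (4π × 0.121) = 2.68×10⁻⁵ T.

B ≈ 26.8 μT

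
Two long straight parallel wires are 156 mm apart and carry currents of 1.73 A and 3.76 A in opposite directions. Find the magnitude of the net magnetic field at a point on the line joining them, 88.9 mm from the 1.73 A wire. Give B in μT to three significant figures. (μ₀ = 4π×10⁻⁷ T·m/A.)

Each long wire gives B = μ₀I/(2πd). Distances are d₁ = 0.0889 m and d₂ = 0.0671 m.
B₁ = 3.89×10⁻⁶ T, B₂ = 1.12×10⁻⁵ T.
Between antiparallel currents both contributions point the same way, so they add. B = B₁ + B₂ = 3.89×10⁻⁶ + 1.12×10⁻⁵ = 1.51×10⁻⁵ T.

B ≈ 15.1 μT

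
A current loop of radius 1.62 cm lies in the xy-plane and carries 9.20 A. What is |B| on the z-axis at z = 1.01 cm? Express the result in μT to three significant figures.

On the axis of a circular loop, B = μ₀IR² / [2(R²+z²)^(3/2)].
R² + z² = (0.0162)² + (0.0101)² = 0.0003645 m², and (R²+z²)^(3/2) = 6.96×10⁻⁶ m³.
B = (4π×10⁻⁷ × 9.20 × 0.0002624) / (2 × 6.96×10⁻⁶) = 2.18×10⁻⁴ T.

B ≈ 218 μT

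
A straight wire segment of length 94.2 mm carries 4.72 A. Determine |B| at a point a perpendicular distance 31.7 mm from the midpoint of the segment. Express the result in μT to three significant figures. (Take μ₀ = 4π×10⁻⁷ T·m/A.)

B ≈ 24.7 μT

For a finite straight segment, B = (μ₀I/4πd)(sinθ₁ + sinθ₂), where θ₁, θ₂ are the angles from the perpendicular to each end.
The perpendicular from the point meets the wire at its midpoint, so each end is L/2 = 0.0471 m away along the wire.
sinθ₁ = 0.0471/√(0.0471²+0.0317²) = 0.8296; sinθ₂ = 0.0471/√(0.0471²+0.0317²) = 0.8296.
B = (4π×10⁻⁷ × 4.72) / (4π × 0.0317) × (0.8296 + 0.8296) = 2.47×10⁻⁵ T.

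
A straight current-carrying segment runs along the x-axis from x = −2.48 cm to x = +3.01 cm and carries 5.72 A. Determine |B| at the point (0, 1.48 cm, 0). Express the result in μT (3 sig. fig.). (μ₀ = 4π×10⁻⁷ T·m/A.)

B ≈ 67.9 μT

For a finite straight segment, B = (μ₀I/4πd)(sinθ₁ + sinθ₂), where θ₁, θ₂ are the angles from the perpendicular to each end.
The perpendicular distance is d = 0.0148 m; the end-offsets along the wire are a = 0.0248 m and b = 0.0301 m.
sinθ₁ = 0.0248/√(0.0248²+0.0148²) = 0.8587; sinθ₂ = 0.0301/√(0.0301²+0.0148²) = 0.8974.
B = (4π×10⁻⁷ × 5.72) / (4π × 0.0148) × (0.8587 + 0.8974) = 6.79×10⁻⁵ T.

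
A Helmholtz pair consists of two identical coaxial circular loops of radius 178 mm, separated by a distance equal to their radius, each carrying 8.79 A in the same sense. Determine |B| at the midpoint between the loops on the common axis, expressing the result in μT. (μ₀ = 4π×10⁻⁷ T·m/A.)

B ≈ 44.4 μT

Each loop contributes B = μ₀IR²/[2(R²+z²)^(3/2)] on the axis, with z measured from that loop.
Loop 1 (z = 0.089 m): B₁ = 2.22×10⁻⁵ T. Loop 2 (z = 0.089 m): B₂ = 2.22×10⁻⁵ T.
The fields add: B = B₁ + B₂ = 4.44×10⁻⁵ T.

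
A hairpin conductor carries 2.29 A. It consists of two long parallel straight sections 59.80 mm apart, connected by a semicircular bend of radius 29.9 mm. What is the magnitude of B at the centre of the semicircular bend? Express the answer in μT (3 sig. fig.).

The semicircular arc contributes B_arc = μ₀I·π/(4πR) = μ₀I/(4R) = 2.41×10⁻⁵ T.
Each semi-infinite lead is at perpendicular distance R = 0.0299 m from the centre, with the perpendicular foot at its near end, so it contributes μ₀I/(4πR); both point the same way, together 1.53×10⁻⁵ T.
Arc and leads all point the same direction: B = 2.41×10⁻⁵ + 1.53×10⁻⁵ = 3.94×10⁻⁵ T.

B ≈ 39.4 μT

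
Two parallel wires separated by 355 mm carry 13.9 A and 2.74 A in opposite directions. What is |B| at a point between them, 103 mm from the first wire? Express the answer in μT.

B ≈ 29.2 μT

Each long wire gives B = μ₀I/(2πd). Distances are d₁ = 0.103 m and d₂ = 0.252 m.
B₁ = 2.70×10⁻⁵ T, B₂ = 2.17×10⁻⁶ T.
Between antiparallel currents both contributions point the same way, so they add. B = B₁ + B₂ = 2.70×10⁻⁵ + 2.17×10⁻⁶ = 2.92×10⁻⁵ T.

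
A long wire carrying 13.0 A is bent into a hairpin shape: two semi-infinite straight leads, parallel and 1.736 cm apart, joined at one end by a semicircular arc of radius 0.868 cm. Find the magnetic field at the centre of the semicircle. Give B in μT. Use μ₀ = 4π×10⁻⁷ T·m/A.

B ≈ 770 μT

The semicircular arc contributes B_arc = μ₀I·π/(4πR) = μ₀I/(4R) = 4.71×10⁻⁴ T.
Each semi-infinite lead is at perpendicular distance R = 0.00868 m from the centre, with the perpendicular foot at its near end, so it contributes μ₀I/(4πR); both point the same way, together 3.00×10⁻⁴ T.
Arc and leads all point the same direction: B = 4.71×10⁻⁴ + 3.00×10⁻⁴ = 7.70×10⁻⁴ T.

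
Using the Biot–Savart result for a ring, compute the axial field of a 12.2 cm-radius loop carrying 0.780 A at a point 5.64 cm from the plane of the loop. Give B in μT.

On the axis of a circular loop, B = μ₀IR² / [2(R²+z²)^(3/2)].
R² + z² = (0.122)² + (0.0564)² = 0.01806 m², and (R²+z²)^(3/2) = 2.43×10⁻³ m³.
B = (4π×10⁻⁷ × 0.780 × 0.01488) / (2 × 2.43×10⁻³) = 3.00×10⁻⁶ T.

B ≈ 3.00 μT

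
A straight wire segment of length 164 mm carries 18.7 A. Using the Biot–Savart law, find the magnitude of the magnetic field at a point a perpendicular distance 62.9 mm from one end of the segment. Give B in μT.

B ≈ 27.8 μT

For a finite straight segment, B = (μ₀I/4πd)(sinθ₁ + sinθ₂), where θ₁, θ₂ are the angles from the perpendicular to each end.
The perpendicular foot is at one end, so the two end-offsets along the wire are 0 and L = 0.164 m.
sinθ₁ = 0/√(0²+0.0629²) = 0.0000; sinθ₂ = 0.164/√(0.164²+0.0629²) = 0.9337.
B = (4π×10⁻⁷ × 18.7) / (4π × 0.0629) × (0.0000 + 0.9337) = 2.78×10⁻⁵ T.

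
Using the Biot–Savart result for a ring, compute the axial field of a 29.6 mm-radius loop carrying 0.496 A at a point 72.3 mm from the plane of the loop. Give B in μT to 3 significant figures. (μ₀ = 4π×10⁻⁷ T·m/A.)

B ≈ 0.573 μT

On the axis of a circular loop, B = μ₀IR² / [2(R²+z²)^(3/2)].
R² + z² = (0.0296)² + (0.0723)² = 0.006103 m², and (R²+z²)^(3/2) = 4.77×10⁻⁴ m³.
B = (4π×10⁻⁷ × 0.496 × 0.0008762) / (2 × 4.77×10⁻⁴) = 5.73×10⁻⁷ T.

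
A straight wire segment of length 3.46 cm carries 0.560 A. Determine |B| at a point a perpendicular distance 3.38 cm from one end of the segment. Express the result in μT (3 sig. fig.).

For a finite straight segment, B = (μ₀I/4πd)(sinθ₁ + sinθ₂), where θ₁, θ₂ are the angles from the perpendicular to each end.
The perpendicular foot is at one end, so the two end-offsets along the wire are 0 and L = 0.0346 m.
sinθ₁ = 0/√(0²+0.0338²) = 0.0000; sinθ₂ = 0.0346/√(0.0346²+0.0338²) = 0.7153.
B = (4π×10⁻⁷ × 0.560) / (4π × 0.0338) × (0.0000 + 0.7153) = 1.19×10⁻⁶ T.

B ≈ 1.19 μT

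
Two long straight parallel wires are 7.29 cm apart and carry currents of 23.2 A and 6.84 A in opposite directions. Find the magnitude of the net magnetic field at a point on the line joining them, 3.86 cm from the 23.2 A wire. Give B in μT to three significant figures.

Each long wire gives B = μ₀I/(2πd). Distances are d₁ = 0.0386 m and d₂ = 0.0343 m.
B₁ = 1.20×10⁻⁴ T, B₂ = 3.99×10⁻⁵ T.
Between antiparallel currents both contributions point the same way, so they add. B = B₁ + B₂ = 1.20×10⁻⁴ + 3.99×10⁻⁵ = 1.60×10⁻⁴ T.

B ≈ 160 μT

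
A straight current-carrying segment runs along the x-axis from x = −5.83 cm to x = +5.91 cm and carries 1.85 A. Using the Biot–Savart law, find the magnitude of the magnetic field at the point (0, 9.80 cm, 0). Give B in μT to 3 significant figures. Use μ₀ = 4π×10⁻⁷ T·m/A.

B ≈ 1.94 μT

For a finite straight segment, B = (μ₀I/4πd)(sinθ₁ + sinθ₂), where θ₁, θ₂ are the angles from the perpendicular to each end.
The perpendicular distance is d = 0.098 m; the end-offsets along the wire are a = 0.0583 m and b = 0.0591 m.
sinθ₁ = 0.0583/√(0.0583²+0.098²) = 0.5113; sinθ₂ = 0.0591/√(0.0591²+0.098²) = 0.5164.
B = (4π×10⁻⁷ × 1.85) / (4π × 0.098) × (0.5113 + 0.5164) = 1.94×10⁻⁶ T.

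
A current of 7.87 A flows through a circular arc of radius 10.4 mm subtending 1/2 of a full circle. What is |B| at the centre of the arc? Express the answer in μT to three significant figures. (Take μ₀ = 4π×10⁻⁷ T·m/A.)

The Biot–Savart field of a circular arc at its centre is B = μ₀Iφ/(4πR), with φ = 3.142 rad.
B = (4π×10⁻⁷ × 7.87 × 3.142) / (4π × 0.0104) = 2.38×10⁻⁴ T.

B ≈ 238 μT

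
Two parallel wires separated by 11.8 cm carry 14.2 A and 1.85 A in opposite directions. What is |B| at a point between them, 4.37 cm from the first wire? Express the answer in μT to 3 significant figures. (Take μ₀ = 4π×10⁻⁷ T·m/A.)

Each long wire gives B = μ₀I/(2πd). Distances are d₁ = 0.0437 m and d₂ = 0.0743 m.
B₁ = 6.50×10⁻⁵ T, B₂ = 4.98×10⁻⁶ T.
Between antiparallel currents both contributions point the same way, so they add. B = B₁ + B₂ = 6.50×10⁻⁵ + 4.98×10⁻⁶ = 7.00×10⁻⁵ T.

B ≈ 70.0 μT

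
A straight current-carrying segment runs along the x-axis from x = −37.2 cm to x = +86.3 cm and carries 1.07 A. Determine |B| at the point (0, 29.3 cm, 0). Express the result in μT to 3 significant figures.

B ≈ 0.633 μT

For a finite straight segment, B = (μ₀I/4πd)(sinθ₁ + sinθ₂), where θ₁, θ₂ are the angles from the perpendicular to each end.
The perpendicular distance is d = 0.293 m; the end-offsets along the wire are a = 0.372 m and b = 0.863 m.
sinθ₁ = 0.372/√(0.372²+0.293²) = 0.7856; sinθ₂ = 0.863/√(0.863²+0.293²) = 0.9469.
B = (4π×10⁻⁷ × 1.07) / (4π × 0.293) × (0.7856 + 0.9469) = 6.33×10⁻⁷ T.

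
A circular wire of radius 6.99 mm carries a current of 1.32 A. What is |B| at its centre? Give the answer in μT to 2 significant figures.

B ≈ 120 μT

At the centre of a circular loop the Biot–Savart law gives B = μ₀I/(2R).
B = (4π×10⁻⁷ × 1.32) / (2 × 0.00699) = 1.19×10⁻⁴ T.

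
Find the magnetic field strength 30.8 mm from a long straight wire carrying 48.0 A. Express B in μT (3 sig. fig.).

B ≈ 312 μT

For an infinitely long straight wire, B = μ₀I/(2πd).
B = (4π×10⁻⁷ × 48.0) / (2π × 0.0308) = 3.12×10⁻⁴ T.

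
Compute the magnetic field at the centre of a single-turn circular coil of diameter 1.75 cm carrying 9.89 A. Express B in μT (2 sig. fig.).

At the centre of a circular loop the Biot–Savart law gives B = μ₀I/(2R) (so R = 0.00875 m).
B = (4π×10⁻⁷ × 9.89) / (2 × 0.00875) = 7.10×10⁻⁴ T.

B ≈ 710 μT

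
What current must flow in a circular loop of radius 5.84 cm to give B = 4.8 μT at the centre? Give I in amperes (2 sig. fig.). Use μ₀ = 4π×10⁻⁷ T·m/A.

I ≈ 0.45 A

At the centre of a circular loop B = μ₀I/(2R), so I = 2RB/μ₀.
With R = 0.0584 m, I = 2 × 0.0584 × 4.80×10⁻⁶ / (4π×10⁻⁷) = 0.446 A.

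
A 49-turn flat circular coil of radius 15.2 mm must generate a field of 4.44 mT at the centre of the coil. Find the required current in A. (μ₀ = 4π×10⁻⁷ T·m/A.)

For an N-turn coil, B = Nμ₀I/(2R) with R = 0.0152 m, so I = 2RB/(Nμ₀) = 2 × 0.0152 × 4.44×10⁻³ / (49 × 4π×10⁻⁷) = 2.19 A.

I ≈ 2.19 A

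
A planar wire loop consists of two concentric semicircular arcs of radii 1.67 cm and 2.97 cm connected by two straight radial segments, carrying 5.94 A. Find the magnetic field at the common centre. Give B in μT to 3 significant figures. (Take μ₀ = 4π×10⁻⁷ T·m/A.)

The radial connectors point toward the centre, so dl × r̂ = 0 and they contribute nothing.
Each semicircle gives μ₀I/(4R): inner arc 1.12×10⁻⁴ T, outer arc 6.28×10⁻⁵ T.
The two arcs carry current in opposite angular senses, so their fields oppose: B = |1.12×10⁻⁴ − 6.28×10⁻⁵| = 4.89×10⁻⁵ T.

B ≈ 48.9 μT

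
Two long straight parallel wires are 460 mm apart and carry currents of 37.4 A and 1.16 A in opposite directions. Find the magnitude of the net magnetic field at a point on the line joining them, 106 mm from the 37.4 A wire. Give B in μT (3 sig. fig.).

B ≈ 71.2 μT

Each long wire gives B = μ₀I/(2πd). Distances are d₁ = 0.106 m and d₂ = 0.354 m.
B₁ = 7.06×10⁻⁵ T, B₂ = 6.55×10⁻⁷ T.
Between antiparallel currents both contributions point the same way, so they add. B = B₁ + B₂ = 7.06×10⁻⁵ + 6.55×10⁻⁷ = 7.12×10⁻⁵ T.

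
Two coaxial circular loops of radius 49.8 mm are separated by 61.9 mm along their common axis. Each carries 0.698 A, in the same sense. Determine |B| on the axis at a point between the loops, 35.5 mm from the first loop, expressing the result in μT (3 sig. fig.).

B ≈ 10.8 μT

Each loop contributes B = μ₀IR²/[2(R²+z²)^(3/2)] on the axis, with z measured from that loop.
Loop 1 (z = 0.0355 m): B₁ = 4.75×10⁻⁶ T. Loop 2 (z = 0.0264 m): B₂ = 6.07×10⁻⁶ T.
The fields add: B = B₁ + B₂ = 1.08×10⁻⁵ T.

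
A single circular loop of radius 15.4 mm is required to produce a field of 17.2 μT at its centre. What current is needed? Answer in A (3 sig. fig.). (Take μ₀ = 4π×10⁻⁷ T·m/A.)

I ≈ 0.422 A

At the centre of a circular loop B = μ₀I/(2R), so I = 2RB/μ₀.
With R = 0.0154 m, I = 2 × 0.0154 × 1.72×10⁻⁵ / (4π×10⁻⁷) = 0.422 A.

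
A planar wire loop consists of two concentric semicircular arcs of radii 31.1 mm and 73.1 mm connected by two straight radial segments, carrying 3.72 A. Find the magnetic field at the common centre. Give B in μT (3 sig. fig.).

B ≈ 21.6 μT

The radial connectors point toward the centre, so dl × r̂ = 0 and they contribute nothing.
Each semicircle gives μ₀I/(4R): inner arc 3.76×10⁻⁵ T, outer arc 1.60×10⁻⁵ T.
The two arcs carry current in opposite angular senses, so their fields oppose: B = |3.76×10⁻⁵ − 1.60×10⁻⁵| = 2.16×10⁻⁵ T.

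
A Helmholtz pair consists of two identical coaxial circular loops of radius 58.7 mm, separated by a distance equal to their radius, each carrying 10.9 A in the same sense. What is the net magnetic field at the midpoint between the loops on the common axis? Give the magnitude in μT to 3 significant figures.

Each loop contributes B = μ₀IR²/[2(R²+z²)^(3/2)] on the axis, with z measured from that loop.
Loop 1 (z = 0.02935 m): B₁ = 8.35×10⁻⁵ T. Loop 2 (z = 0.02935 m): B₂ = 8.35×10⁻⁵ T.
The fields add: B = B₁ + B₂ = 1.67×10⁻⁴ T.

B ≈ 167 μT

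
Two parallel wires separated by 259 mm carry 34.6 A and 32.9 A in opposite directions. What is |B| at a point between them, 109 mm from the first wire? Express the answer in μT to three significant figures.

B ≈ 107 μT

Each long wire gives B = μ₀I/(2πd). Distances are d₁ = 0.109 m and d₂ = 0.15 m.
B₁ = 6.35×10⁻⁵ T, B₂ = 4.39×10⁻⁵ T.
Between antiparallel currents both contributions point the same way, so they add. B = B₁ + B₂ = 6.35×10⁻⁵ + 4.39×10⁻⁵ = 1.07×10⁻⁴ T.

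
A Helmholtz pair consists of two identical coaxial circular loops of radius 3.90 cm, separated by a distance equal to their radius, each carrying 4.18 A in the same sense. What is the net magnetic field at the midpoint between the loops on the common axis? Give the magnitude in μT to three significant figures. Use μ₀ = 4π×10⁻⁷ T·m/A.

Each loop contributes B = μ₀IR²/[2(R²+z²)^(3/2)] on the axis, with z measured from that loop.
Loop 1 (z = 0.0195 m): B₁ = 4.82×10⁻⁵ T. Loop 2 (z = 0.0195 m): B₂ = 4.82×10⁻⁵ T.
The fields add: B = B₁ + B₂ = 9.64×10⁻⁵ T.

B ≈ 96.4 μT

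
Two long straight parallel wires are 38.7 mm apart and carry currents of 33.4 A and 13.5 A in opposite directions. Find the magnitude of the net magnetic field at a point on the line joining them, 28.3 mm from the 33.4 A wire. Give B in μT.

Each long wire gives B = μ₀I/(2πd). Distances are d₁ = 0.0283 m and d₂ = 0.0104 m.
B₁ = 2.36×10⁻⁴ T, B₂ = 2.60×10⁻⁴ T.
Between antiparallel currents both contributions point the same way, so they add. B = B₁ + B₂ = 2.36×10⁻⁴ + 2.60×10⁻⁴ = 4.96×10⁻⁴ T.

B ≈ 496 μT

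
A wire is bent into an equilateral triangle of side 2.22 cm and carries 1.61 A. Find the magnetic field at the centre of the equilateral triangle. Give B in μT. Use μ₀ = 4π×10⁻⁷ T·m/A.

Each side is a finite straight segment at perpendicular distance d = a/(2 tan(π/3)) = 0.006409 m from the centre, with end-angles ±π/3.
One side contributes B₁ = (μ₀I/4πd)·2 sin(π/3) = 4.35×10⁻⁵ T.
All 3 sides add in the same direction: B = 3 × 4.35×10⁻⁵ = 1.31×10⁻⁴ T.

B ≈ 131 μT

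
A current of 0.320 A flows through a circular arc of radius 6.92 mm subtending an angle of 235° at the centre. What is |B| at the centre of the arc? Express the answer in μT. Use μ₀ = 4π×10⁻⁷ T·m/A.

B ≈ 19.0 μT

The Biot–Savart field of a circular arc at its centre is B = μ₀Iφ/(4πR), with φ = 4.102 rad.
B = (4π×10⁻⁷ × 0.320 × 4.102) / (4π × 0.00692) = 1.90×10⁻⁵ T.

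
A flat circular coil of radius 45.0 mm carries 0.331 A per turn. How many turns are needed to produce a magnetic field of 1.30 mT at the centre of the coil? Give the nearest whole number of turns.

N = 281

For an N-turn coil, B = Nμ₀I/(2R). A single turn gives B₁ = 4.62×10⁻⁶ T with R = 0.045 m.
N = B/B₁ = 1.30×10⁻³ / 4.62×10⁻⁶ = 281.29.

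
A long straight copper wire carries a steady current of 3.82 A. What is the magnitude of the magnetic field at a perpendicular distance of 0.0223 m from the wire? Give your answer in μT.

B ≈ 34.3 μT

For an infinitely long straight wire, B = μ₀I/(2πd).
B = (4π×10⁻⁷ × 3.82) / (2π × 0.0223) = 3.43×10⁻⁵ T.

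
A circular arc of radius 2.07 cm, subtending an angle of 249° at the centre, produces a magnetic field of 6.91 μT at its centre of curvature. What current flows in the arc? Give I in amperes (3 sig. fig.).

For a circular arc, B = μ₀Iφ/(4πR) with φ in radians; here φ = 4.346 rad.
So I = 4πRB/(μ₀φ) = 4π × 0.0207 × 6.91×10⁻⁶ / (4π×10⁻⁷ × 4.346) = 0.329 A.

I ≈ 0.329 A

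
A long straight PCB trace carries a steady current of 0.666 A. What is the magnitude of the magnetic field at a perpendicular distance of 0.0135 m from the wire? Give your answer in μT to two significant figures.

B ≈ 9.9 μT

For an infinitely long straight wire, B = μ₀I/(2πd).
B = (4π×10⁻⁷ × 0.666) / (2π × 0.0135) = 9.87×10⁻⁶ T.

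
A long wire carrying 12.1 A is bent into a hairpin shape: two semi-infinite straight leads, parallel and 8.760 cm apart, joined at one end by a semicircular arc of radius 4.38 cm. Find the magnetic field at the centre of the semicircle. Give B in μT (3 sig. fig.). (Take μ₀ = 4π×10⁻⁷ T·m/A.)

B ≈ 142 μT

The semicircular arc contributes B_arc = μ₀I·π/(4πR) = μ₀I/(4R) = 8.68×10⁻⁵ T.
Each semi-infinite lead is at perpendicular distance R = 0.0438 m from the centre, with the perpendicular foot at its near end, so it contributes μ₀I/(4πR); both point the same way, together 5.53×10⁻⁵ T.
Arc and leads all point the same direction: B = 8.68×10⁻⁵ + 5.53×10⁻⁵ = 1.42×10⁻⁴ T.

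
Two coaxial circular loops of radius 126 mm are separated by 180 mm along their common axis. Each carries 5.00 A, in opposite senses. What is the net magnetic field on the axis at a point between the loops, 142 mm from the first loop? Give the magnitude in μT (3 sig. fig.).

Each loop contributes B = μ₀IR²/[2(R²+z²)^(3/2)] on the axis, with z measured from that loop.
Loop 1 (z = 0.142 m): B₁ = 7.29×10⁻⁶ T. Loop 2 (z = 0.038 m): B₂ = 2.19×10⁻⁵ T.
The fields oppose: B = |B₁ − B₂| = 1.46×10⁻⁵ T.

B ≈ 14.6 μT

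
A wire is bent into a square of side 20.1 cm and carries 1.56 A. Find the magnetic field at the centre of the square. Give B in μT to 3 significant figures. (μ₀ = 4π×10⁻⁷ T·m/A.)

Each side is a finite straight segment at perpendicular distance d = a/(2 tan(π/4)) = 0.1005 m from the centre, with end-angles ±π/4.
One side contributes B₁ = (μ₀I/4πd)·2 sin(π/4) = 2.20×10⁻⁶ T.
All 4 sides add in the same direction: B = 4 × 2.20×10⁻⁶ = 8.78×10⁻⁶ T.

B ≈ 8.78 μT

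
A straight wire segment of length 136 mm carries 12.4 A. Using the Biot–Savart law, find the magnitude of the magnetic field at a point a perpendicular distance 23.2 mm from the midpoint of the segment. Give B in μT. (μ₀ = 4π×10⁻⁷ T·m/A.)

B ≈ 101 μT

For a finite straight segment, B = (μ₀I/4πd)(sinθ₁ + sinθ₂), where θ₁, θ₂ are the angles from the perpendicular to each end.
The perpendicular from the point meets the wire at its midpoint, so each end is L/2 = 0.068 m away along the wire.
sinθ₁ = 0.068/√(0.068²+0.0232²) = 0.9464; sinθ₂ = 0.068/√(0.068²+0.0232²) = 0.9464.
B = (4π×10⁻⁷ × 12.4) / (4π × 0.0232) × (0.9464 + 0.9464) = 1.01×10⁻⁴ T.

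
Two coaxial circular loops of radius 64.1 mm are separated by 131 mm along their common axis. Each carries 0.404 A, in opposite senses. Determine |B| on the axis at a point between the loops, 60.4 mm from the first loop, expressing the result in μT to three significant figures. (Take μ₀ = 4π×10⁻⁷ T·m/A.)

Each loop contributes B = μ₀IR²/[2(R²+z²)^(3/2)] on the axis, with z measured from that loop.
Loop 1 (z = 0.0604 m): B₁ = 1.53×10⁻⁶ T. Loop 2 (z = 0.0706 m): B₂ = 1.20×10⁻⁶ T.
The fields oppose: B = |B₁ − B₂| = 3.24×10⁻⁷ T.

B ≈ 0.324 μT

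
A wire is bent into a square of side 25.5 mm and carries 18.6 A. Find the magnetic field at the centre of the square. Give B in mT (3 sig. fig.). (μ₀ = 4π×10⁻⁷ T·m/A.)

Each side is a finite straight segment at perpendicular distance d = a/(2 tan(π/4)) = 0.01275 m from the centre, with end-angles ±π/4.
One side contributes B₁ = (μ₀I/4πd)·2 sin(π/4) = 2.06×10⁻⁴ T.
All 4 sides add in the same direction: B = 4 × 2.06×10⁻⁴ = 8.25×10⁻⁴ T.

B ≈ 0.825 mT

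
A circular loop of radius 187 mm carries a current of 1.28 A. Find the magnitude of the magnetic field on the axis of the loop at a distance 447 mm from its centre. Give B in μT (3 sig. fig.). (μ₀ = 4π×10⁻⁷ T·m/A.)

On the axis of a circular loop, B = μ₀IR² / [2(R²+z²)^(3/2)].
R² + z² = (0.187)² + (0.447)² = 0.2348 m², and (R²+z²)^(3/2) = 0.114 m³.
B = (4π×10⁻⁷ × 1.28 × 0.03497) / (2 × 0.114) = 2.47×10⁻⁷ T.

B ≈ 0.247 μT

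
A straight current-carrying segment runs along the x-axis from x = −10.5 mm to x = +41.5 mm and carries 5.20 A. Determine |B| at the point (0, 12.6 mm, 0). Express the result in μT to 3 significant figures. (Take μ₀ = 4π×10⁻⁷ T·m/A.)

For a finite straight segment, B = (μ₀I/4πd)(sinθ₁ + sinθ₂), where θ₁, θ₂ are the angles from the perpendicular to each end.
The perpendicular distance is d = 0.0126 m; the end-offsets along the wire are a = 0.0105 m and b = 0.0415 m.
sinθ₁ = 0.0105/√(0.0105²+0.0126²) = 0.6402; sinθ₂ = 0.0415/√(0.0415²+0.0126²) = 0.9569.
B = (4π×10⁻⁷ × 5.20) / (4π × 0.0126) × (0.6402 + 0.9569) = 6.59×10⁻⁵ T.

B ≈ 65.9 μT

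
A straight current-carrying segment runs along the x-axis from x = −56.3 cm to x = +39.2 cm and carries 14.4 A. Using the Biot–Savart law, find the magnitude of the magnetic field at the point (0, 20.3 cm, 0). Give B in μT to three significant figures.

B ≈ 13.0 μT

For a finite straight segment, B = (μ₀I/4πd)(sinθ₁ + sinθ₂), where θ₁, θ₂ are the angles from the perpendicular to each end.
The perpendicular distance is d = 0.203 m; the end-offsets along the wire are a = 0.563 m and b = 0.392 m.
sinθ₁ = 0.563/√(0.563²+0.203²) = 0.9407; sinθ₂ = 0.392/√(0.392²+0.203²) = 0.8880.
B = (4π×10⁻⁷ × 14.4) / (4π × 0.203) × (0.9407 + 0.8880) = 1.30×10⁻⁵ T.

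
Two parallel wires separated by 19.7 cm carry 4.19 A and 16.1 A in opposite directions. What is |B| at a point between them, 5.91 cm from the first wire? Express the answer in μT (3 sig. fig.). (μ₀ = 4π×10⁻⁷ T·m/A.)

Each long wire gives B = μ₀I/(2πd). Distances are d₁ = 0.0591 m and d₂ = 0.1379 m.
B₁ = 1.42×10⁻⁵ T, B₂ = 2.34×10⁻⁵ T.
Between antiparallel currents both contributions point the same way, so they add. B = B₁ + B₂ = 1.42×10⁻⁵ + 2.34×10⁻⁵ = 3.75×10⁻⁵ T.

B ≈ 37.5 μT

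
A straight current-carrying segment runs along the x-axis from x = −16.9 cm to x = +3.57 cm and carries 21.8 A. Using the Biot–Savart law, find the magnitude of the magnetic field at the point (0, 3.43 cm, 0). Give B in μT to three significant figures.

B ≈ 108 μT

For a finite straight segment, B = (μ₀I/4πd)(sinθ₁ + sinθ₂), where θ₁, θ₂ are the angles from the perpendicular to each end.
The perpendicular distance is d = 0.0343 m; the end-offsets along the wire are a = 0.169 m and b = 0.0357 m.
sinθ₁ = 0.169/√(0.169²+0.0343²) = 0.9800; sinθ₂ = 0.0357/√(0.0357²+0.0343²) = 0.7211.
B = (4π×10⁻⁷ × 21.8) / (4π × 0.0343) × (0.9800 + 0.7211) = 1.08×10⁻⁴ T.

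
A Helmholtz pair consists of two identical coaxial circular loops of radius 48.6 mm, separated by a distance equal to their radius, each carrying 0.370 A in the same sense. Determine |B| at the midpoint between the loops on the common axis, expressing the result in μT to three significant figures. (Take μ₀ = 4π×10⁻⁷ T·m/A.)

Each loop contributes B = μ₀IR²/[2(R²+z²)^(3/2)] on the axis, with z measured from that loop.
Loop 1 (z = 0.0243 m): B₁ = 3.42×10⁻⁶ T. Loop 2 (z = 0.0243 m): B₂ = 3.42×10⁻⁶ T.
The fields add: B = B₁ + B₂ = 6.85×10⁻⁶ T.

B ≈ 6.85 μT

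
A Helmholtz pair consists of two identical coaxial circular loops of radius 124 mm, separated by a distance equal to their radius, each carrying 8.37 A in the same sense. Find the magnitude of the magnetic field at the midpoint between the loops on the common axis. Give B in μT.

Each loop contributes B = μ₀IR²/[2(R²+z²)^(3/2)] on the axis, with z measured from that loop.
Loop 1 (z = 0.062 m): B₁ = 3.03×10⁻⁵ T. Loop 2 (z = 0.062 m): B₂ = 3.03×10⁻⁵ T.
The fields add: B = B₁ + B₂ = 6.07×10⁻⁵ T.

B ≈ 60.7 μT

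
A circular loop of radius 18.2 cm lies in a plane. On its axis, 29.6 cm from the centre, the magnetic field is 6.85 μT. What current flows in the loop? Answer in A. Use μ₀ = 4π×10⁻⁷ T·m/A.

I ≈ 13.8 A

On the axis of a loop, B = μ₀IR²/[2(R²+z²)^(3/2)], so I = 2B(R²+z²)^(3/2)/(μ₀R²).
R² + z² = 0.03312 + 0.08762 = 0.1207 m²; raised to 3/2 gives 4.20×10⁻² m³.
I = 2 × 6.85×10⁻⁶ × 4.20×10⁻² / (1.26×10⁻⁶ × 0.03312) = 13.8 A.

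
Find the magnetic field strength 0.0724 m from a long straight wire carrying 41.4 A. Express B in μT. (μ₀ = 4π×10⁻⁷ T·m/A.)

For an infinitely long straight wire, B = μ₀I/(2πd).
B = (4π×10⁻⁷ × 41.4) / (2π × 0.0724) = 1.14×10⁻⁴ T.

B ≈ 114 μT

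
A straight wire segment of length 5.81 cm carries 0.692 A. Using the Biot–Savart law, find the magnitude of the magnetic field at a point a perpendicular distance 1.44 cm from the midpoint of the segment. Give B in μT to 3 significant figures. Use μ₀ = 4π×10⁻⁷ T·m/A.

B ≈ 8.61 μT

For a finite straight segment, B = (μ₀I/4πd)(sinθ₁ + sinθ₂), where θ₁, θ₂ are the angles from the perpendicular to each end.
The perpendicular from the point meets the wire at its midpoint, so each end is L/2 = 0.02905 m away along the wire.
sinθ₁ = 0.02905/√(0.02905²+0.0144²) = 0.8960; sinθ₂ = 0.02905/√(0.02905²+0.0144²) = 0.8960.
B = (4π×10⁻⁷ × 0.692) / (4π × 0.0144) × (0.8960 + 0.8960) = 8.61×10⁻⁶ T.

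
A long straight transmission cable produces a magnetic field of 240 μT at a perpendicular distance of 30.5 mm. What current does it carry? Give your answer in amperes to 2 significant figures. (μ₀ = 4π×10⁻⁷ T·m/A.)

I ≈ 37 A

For a long straight wire B = μ₀I/(2πd), so I = 2πdB/μ₀.
I = 2π × 0.0305 × 2.40×10⁻⁴ / (4π×10⁻⁷) = 36.6 A.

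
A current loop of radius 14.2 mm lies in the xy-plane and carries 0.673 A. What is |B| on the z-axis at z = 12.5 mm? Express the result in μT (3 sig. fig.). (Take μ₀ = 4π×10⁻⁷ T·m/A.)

B ≈ 12.6 μT

On the axis of a circular loop, B = μ₀IR² / [2(R²+z²)^(3/2)].
R² + z² = (0.0142)² + (0.0125)² = 0.0003579 m², and (R²+z²)^(3/2) = 6.77×10⁻⁶ m³.
B = (4π×10⁻⁷ × 0.673 × 0.0002016) / (2 × 6.77×10⁻⁶) = 1.26×10⁻⁵ T.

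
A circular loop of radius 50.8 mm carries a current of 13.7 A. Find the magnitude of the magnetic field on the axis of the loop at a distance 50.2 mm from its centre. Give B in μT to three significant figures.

B ≈ 61.0 μT

On the axis of a circular loop, B = μ₀IR² / [2(R²+z²)^(3/2)].
R² + z² = (0.0508)² + (0.0502)² = 0.005101 m², and (R²+z²)^(3/2) = 3.64×10⁻⁴ m³.
B = (4π×10⁻⁷ × 13.7 × 0.002581) / (2 × 3.64×10⁻⁴) = 6.10×10⁻⁵ T.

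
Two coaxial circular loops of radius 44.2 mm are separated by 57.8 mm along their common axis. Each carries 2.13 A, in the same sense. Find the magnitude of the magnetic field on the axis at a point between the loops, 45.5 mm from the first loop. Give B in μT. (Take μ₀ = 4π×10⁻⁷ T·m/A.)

Each loop contributes B = μ₀IR²/[2(R²+z²)^(3/2)] on the axis, with z measured from that loop.
Loop 1 (z = 0.0455 m): B₁ = 1.02×10⁻⁵ T. Loop 2 (z = 0.0123 m): B₂ = 2.71×10⁻⁵ T.
The fields add: B = B₁ + B₂ = 3.73×10⁻⁵ T.

B ≈ 37.3 μT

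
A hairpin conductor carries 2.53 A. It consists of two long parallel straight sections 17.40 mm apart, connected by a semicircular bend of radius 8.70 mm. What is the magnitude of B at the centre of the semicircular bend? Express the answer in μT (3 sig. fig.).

B ≈ 150 μT

The semicircular arc contributes B_arc = μ₀I·π/(4πR) = μ₀I/(4R) = 9.14×10⁻⁵ T.
Each semi-infinite lead is at perpendicular distance R = 0.0087 m from the centre, with the perpendicular foot at its near end, so it contributes μ₀I/(4πR); both point the same way, together 5.82×10⁻⁵ T.
Arc and leads all point the same direction: B = 9.14×10⁻⁵ + 5.82×10⁻⁵ = 1.50×10⁻⁴ T.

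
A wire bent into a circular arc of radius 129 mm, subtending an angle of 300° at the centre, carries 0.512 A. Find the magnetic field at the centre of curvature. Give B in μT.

B ≈ 2.08 μT

The Biot–Savart field of a circular arc at its centre is B = μ₀Iφ/(4πR), with φ = 5.236 rad.
B = (4π×10⁻⁷ × 0.512 × 5.236) / (4π × 0.129) = 2.08×10⁻⁶ T.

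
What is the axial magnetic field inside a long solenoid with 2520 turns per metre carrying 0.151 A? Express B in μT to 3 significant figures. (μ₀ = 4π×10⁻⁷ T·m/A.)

B ≈ 478 μT

Inside a long solenoid, B = μ₀nI with n = 2520 turns/m.
B = 4π×10⁻⁷ × 2520 × 0.151 = 4.78×10⁻⁴ T.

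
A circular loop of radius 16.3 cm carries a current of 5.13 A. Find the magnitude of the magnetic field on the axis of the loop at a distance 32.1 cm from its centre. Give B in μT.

On the axis of a circular loop, B = μ₀IR² / [2(R²+z²)^(3/2)].
R² + z² = (0.163)² + (0.321)² = 0.1296 m², and (R²+z²)^(3/2) = 4.67×10⁻² m³.
B = (4π×10⁻⁷ × 5.13 × 0.02657) / (2 × 4.67×10⁻²) = 1.84×10⁻⁶ T.

B ≈ 1.84 μT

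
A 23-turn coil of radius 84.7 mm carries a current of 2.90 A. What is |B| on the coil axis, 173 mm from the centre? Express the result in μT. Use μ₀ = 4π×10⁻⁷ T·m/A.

For an N-turn flat coil, B = Nμ₀IR²/[2(R²+z²)^(3/2)] with R = 0.0847 m, z = 0.173 m.
B = 23 × 1.83×10⁻⁶ T = 4.21×10⁻⁵ T.

B ≈ 42.1 μT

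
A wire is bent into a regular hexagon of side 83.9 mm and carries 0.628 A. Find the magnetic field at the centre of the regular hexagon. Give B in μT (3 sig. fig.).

B ≈ 5.19 μT

Each side is a finite straight segment at perpendicular distance d = a/(2 tan(π/6)) = 0.07266 m from the centre, with end-angles ±π/6.
One side contributes B₁ = (μ₀I/4πd)·2 sin(π/6) = 8.64×10⁻⁷ T.
All 6 sides add in the same direction: B = 6 × 8.64×10⁻⁷ = 5.19×10⁻⁶ T.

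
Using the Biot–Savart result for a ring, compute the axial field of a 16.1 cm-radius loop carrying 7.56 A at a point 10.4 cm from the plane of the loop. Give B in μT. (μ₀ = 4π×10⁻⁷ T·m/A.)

B ≈ 17.5 μT

On the axis of a circular loop, B = μ₀IR² / [2(R²+z²)^(3/2)].
R² + z² = (0.161)² + (0.104)² = 0.03674 m², and (R²+z²)^(3/2) = 7.04×10⁻³ m³.
B = (4π×10⁻⁷ × 7.56 × 0.02592) / (2 × 7.04×10⁻³) = 1.75×10⁻⁵ T.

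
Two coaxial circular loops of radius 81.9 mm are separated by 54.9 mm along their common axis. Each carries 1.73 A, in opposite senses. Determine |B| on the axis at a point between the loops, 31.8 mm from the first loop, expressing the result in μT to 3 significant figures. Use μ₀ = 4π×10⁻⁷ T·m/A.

Each loop contributes B = μ₀IR²/[2(R²+z²)^(3/2)] on the axis, with z measured from that loop.
Loop 1 (z = 0.0318 m): B₁ = 1.08×10⁻⁵ T. Loop 2 (z = 0.0231 m): B₂ = 1.18×10⁻⁵ T.
The fields oppose: B = |B₁ − B₂| = 1.08×10⁻⁶ T.

B ≈ 1.08 μT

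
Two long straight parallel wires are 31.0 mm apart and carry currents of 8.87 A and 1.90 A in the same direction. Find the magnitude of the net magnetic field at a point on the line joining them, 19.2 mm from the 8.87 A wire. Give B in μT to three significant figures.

Each long wire gives B = μ₀I/(2πd). Distances are d₁ = 0.0192 m and d₂ = 0.0118 m.
B₁ = 9.24×10⁻⁵ T, B₂ = 3.22×10⁻⁵ T.
Between parallel currents the two contributions point in opposite directions, so they subtract. B = |B₁ − B₂| = |9.24×10⁻⁵ − 3.22×10⁻⁵| = 6.02×10⁻⁵ T.

B ≈ 60.2 μT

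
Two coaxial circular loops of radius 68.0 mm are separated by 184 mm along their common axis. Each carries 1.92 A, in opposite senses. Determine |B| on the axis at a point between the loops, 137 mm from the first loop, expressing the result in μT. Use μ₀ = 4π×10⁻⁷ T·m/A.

Each loop contributes B = μ₀IR²/[2(R²+z²)^(3/2)] on the axis, with z measured from that loop.
Loop 1 (z = 0.137 m): B₁ = 1.56×10⁻⁶ T. Loop 2 (z = 0.047 m): B₂ = 9.88×10⁻⁶ T.
The fields oppose: B = |B₁ − B₂| = 8.32×10⁻⁶ T.

B ≈ 8.32 μT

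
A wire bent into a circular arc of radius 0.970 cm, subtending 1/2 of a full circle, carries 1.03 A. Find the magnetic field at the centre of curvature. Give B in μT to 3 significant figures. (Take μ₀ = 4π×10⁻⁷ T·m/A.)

The Biot–Savart field of a circular arc at its centre is B = μ₀Iφ/(4πR), with φ = 3.142 rad.
B = (4π×10⁻⁷ × 1.03 × 3.142) / (4π × 0.0097) = 3.34×10⁻⁵ T.

B ≈ 33.4 μT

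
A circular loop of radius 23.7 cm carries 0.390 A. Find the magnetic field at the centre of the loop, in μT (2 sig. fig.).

B ≈ 1.0 μT

At the centre of a circular loop the Biot–Savart law gives B = μ₀I/(2R).
B = (4π×10⁻⁷ × 0.390) / (2 × 0.237) = 1.03×10⁻⁶ T.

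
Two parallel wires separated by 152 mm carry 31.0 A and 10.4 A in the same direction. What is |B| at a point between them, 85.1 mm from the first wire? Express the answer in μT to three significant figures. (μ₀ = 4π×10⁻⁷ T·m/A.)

Each long wire gives B = μ₀I/(2πd). Distances are d₁ = 0.0851 m and d₂ = 0.0669 m.
B₁ = 7.29×10⁻⁵ T, B₂ = 3.11×10⁻⁵ T.
Between parallel currents the two contributions point in opposite directions, so they subtract. B = |B₁ − B₂| = |7.29×10⁻⁵ − 3.11×10⁻⁵| = 4.18×10⁻⁵ T.

B ≈ 41.8 μT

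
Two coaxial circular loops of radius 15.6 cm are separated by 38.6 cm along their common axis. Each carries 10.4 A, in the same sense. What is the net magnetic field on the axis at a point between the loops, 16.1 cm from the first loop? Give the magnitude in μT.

Each loop contributes B = μ₀IR²/[2(R²+z²)^(3/2)] on the axis, with z measured from that loop.
Loop 1 (z = 0.161 m): B₁ = 1.41×10⁻⁵ T. Loop 2 (z = 0.225 m): B₂ = 7.75×10⁻⁶ T.
The fields add: B = B₁ + B₂ = 2.19×10⁻⁵ T.

B ≈ 21.9 μT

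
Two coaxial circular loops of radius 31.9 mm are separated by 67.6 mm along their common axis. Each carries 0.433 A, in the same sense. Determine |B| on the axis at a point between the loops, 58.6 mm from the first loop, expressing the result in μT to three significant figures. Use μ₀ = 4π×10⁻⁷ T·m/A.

B ≈ 8.54 μT

Each loop contributes B = μ₀IR²/[2(R²+z²)^(3/2)] on the axis, with z measured from that loop.
Loop 1 (z = 0.0586 m): B₁ = 9.32×10⁻⁷ T. Loop 2 (z = 0.009 m): B₂ = 7.60×10⁻⁶ T.
The fields add: B = B₁ + B₂ = 8.54×10⁻⁶ T.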